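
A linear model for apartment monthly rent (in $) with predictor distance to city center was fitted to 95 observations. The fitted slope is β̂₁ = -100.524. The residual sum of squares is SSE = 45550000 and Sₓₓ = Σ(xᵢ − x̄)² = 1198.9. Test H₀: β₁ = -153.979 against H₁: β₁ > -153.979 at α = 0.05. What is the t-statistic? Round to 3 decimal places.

MSE = SSE/(n − 2) = 45550000/93 = 489785.
SE(β̂₁) = √(MSE/Sₓₓ) = √(489785/1198.9) = 20.2121.
t = (-100.524 − (-153.979)) / 20.2121 = 2.645.
df = n − 2 = 93.
One-sided p ≈ 0.0048, which is < 0.05, so reject H₀.
There is evidence that the true slope on distance to city center exceeds -153.979 $ per unit.

t = 2.645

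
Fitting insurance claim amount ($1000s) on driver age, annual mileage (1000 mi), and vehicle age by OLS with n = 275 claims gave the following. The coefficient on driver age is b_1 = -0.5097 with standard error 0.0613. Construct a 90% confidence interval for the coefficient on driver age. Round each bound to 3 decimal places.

df = n − k − 1 = 275 − 3 − 1 = 271.
t* = t_{0.05, 271} = 1.650496.
Margin = t* × SE = 1.650496 × 0.0613 = 0.10118.
CI: -0.5097 ± 0.10118 → (-0.611, -0.409).
With 90% confidence, each one-unit increase in driver age is associated with a change of between -0.611 and -0.409 $1000s in insurance claim amount, holding the other predictors fixed.

(-0.611, -0.409)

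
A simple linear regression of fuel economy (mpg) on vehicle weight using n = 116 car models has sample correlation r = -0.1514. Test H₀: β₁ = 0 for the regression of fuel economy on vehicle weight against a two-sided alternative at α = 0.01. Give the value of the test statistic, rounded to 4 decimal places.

t = -1.6354

t = r·√(n − 2)/√(1 − r²) = -0.1514·√114/√0.977078 = -1.6354.
df = n − 2 = 114.
Two-sided p ≈ 0.1047, which is ≥ 0.01, so fail to reject H₀.
The data do not give significant evidence of a linear association between vehicle weight and fuel economy.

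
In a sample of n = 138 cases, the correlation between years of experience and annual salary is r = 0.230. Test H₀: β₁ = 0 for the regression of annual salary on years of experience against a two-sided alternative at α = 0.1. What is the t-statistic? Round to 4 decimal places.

t = 2.7561

t = r·√(n − 2)/√(1 − r²) = 0.230·√136/√0.9471 = 2.7561.
df = n − 2 = 136.
Two-sided p ≈ 0.0067, which is < 0.1, so reject H₀.
There is evidence of a linear association between years of experience and annual salary.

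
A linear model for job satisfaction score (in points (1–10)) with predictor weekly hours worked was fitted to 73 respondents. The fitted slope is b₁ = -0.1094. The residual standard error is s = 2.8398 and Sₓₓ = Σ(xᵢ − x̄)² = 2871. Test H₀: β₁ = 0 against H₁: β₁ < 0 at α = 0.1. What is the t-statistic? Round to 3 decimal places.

t = -2.064

SE(b₁) = s/√Sₓₓ = 2.8398/√2871 = 0.0529994.
t = -0.1094 / 0.0529994 = -2.064.
df = n − 2 = 71.
One-sided p ≈ 0.0213, which is < 0.1, so reject H₀.
There is evidence that the true slope on weekly hours worked is negative.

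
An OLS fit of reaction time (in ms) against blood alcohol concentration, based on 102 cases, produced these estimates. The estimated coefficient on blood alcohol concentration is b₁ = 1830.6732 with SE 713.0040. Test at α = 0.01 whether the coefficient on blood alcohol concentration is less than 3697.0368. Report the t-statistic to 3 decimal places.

H₀: β₁ = 3697.0368 vs H₁: β₁ < 3697.0368.
t = (b₁ − β₁⁰)/SE = (1830.6732 − 3697.0368) / 713.0040 = -2.618.
df = n − 2 = 102 − 2 = 100.
One-sided p ≈ 0.0051, which is < 0.01, so reject H₀.
There is evidence that the true slope on blood alcohol concentration is below 3697.0368 ms per unit.

t = -2.618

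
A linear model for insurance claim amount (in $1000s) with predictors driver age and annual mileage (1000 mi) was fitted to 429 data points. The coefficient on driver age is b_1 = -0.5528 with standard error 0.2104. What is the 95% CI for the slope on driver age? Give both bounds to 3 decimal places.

df = n − k − 1 = 429 − 2 − 1 = 426.
t* = t_{0.025, 426} = 1.965548.
Margin = t* × SE = 1.965548 × 0.2104 = 0.41355.
CI: -0.5528 ± 0.41355 → (-0.966, -0.139).
With 95% confidence, each one-unit increase in driver age is associated with a change of between -0.966 and -0.139 $1000s in insurance claim amount, holding the other predictors fixed.

(-0.966, -0.139)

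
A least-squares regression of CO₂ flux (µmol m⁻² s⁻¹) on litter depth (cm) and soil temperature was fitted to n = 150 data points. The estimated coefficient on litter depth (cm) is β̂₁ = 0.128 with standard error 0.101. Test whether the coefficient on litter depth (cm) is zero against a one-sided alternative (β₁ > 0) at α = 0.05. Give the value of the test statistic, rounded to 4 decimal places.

t = 1.2673

H₀: β₁ = 0 vs H₁: β₁ > 0.
t = (β̂₁ − β₁⁰)/SE = 0.128 / 0.101 = 1.2673.
df = n − k − 1 = 150 − 2 − 1 = 147.
One-sided p ≈ 0.1035, which is ≥ 0.05, so fail to reject H₀.
The data do not give significant evidence that the true slope on litter depth (cm) is positive, holding the other predictors fixed.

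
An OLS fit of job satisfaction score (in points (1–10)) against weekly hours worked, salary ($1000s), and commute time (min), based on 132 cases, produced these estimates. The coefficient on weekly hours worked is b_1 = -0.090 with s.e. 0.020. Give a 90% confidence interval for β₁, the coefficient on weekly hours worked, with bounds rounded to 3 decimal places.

df = n − k − 1 = 132 − 3 − 1 = 128.
t* = t_{0.05, 128} = 1.656845.
Margin = t* × SE = 1.656845 × 0.020 = 0.03314.
CI: -0.090 ± 0.03314 → (-0.123, -0.057).
With 90% confidence, each one-unit increase in weekly hours worked is associated with a change of between -0.123 and -0.057 points (1–10) in job satisfaction score, holding the other predictors fixed.

(-0.123, -0.057)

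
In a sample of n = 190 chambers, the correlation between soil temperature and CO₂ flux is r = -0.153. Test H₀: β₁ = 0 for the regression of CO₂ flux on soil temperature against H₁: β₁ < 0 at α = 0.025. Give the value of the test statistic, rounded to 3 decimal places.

t = r·√(n − 2)/√(1 − r²) = -0.153·√188/√0.976591 = -2.123.
df = n − 2 = 188.
One-sided p ≈ 0.0175, which is < 0.025, so reject H₀.
There is evidence of a linear association between soil temperature and CO₂ flux.

t = -2.123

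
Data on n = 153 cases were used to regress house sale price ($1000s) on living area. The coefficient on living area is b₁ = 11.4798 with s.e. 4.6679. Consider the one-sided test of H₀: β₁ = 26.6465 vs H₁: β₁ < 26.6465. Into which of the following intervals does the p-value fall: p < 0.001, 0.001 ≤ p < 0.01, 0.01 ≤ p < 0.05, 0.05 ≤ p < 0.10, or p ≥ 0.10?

p < 0.001

t = (11.4798 − 26.6465) / 4.6679 = -3.249.
df = n − 2 = 153 − 2 = 151.
One-sided p = P(T_{151} < t) ≈ 0.0007.
So p < 0.001.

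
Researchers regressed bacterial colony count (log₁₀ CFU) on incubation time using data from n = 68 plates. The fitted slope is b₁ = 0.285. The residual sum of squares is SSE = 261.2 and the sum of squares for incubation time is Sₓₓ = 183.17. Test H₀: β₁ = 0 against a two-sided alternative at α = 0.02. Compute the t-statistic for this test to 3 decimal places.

t = 1.939

MSE = SSE/(n − 2) = 261.2/66 = 3.95758.
SE(b₁) = √(MSE/Sₓₓ) = √(3.95758/183.17) = 0.14699.
t = 0.285 / 0.14699 = 1.939.
df = n − 2 = 66.
Two-sided p ≈ 0.0568, which is ≥ 0.02, so fail to reject H₀.
The data do not give significant evidence of an association between incubation time and bacterial colony count.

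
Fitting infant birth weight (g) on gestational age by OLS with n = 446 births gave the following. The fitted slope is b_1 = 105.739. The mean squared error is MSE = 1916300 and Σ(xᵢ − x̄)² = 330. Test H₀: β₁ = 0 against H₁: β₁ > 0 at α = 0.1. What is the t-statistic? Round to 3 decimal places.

SE(b_1) = √(MSE/Sₓₓ) = √(1.9163e+06/330) = 76.2035.
t = 105.739 / 76.2035 = 1.388.
df = n − 2 = 444.
One-sided p ≈ 0.0830, which is < 0.1, so reject H₀.
There is evidence that the true slope on gestational age is positive.

t = 1.388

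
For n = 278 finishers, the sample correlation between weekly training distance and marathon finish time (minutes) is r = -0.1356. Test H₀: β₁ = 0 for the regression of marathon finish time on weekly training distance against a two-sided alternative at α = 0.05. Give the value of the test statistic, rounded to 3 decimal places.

t = -2.274

t = r·√(n − 2)/√(1 − r²) = -0.1356·√276/√0.981613 = -2.274.
df = n − 2 = 276.
Two-sided p ≈ 0.0237, which is < 0.05, so reject H₀.
There is evidence of a linear association between weekly training distance and marathon finish time.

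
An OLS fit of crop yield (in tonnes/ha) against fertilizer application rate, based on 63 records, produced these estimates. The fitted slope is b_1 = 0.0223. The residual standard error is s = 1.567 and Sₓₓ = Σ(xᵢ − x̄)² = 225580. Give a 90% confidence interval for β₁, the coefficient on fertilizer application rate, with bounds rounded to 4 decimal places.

(0.0168, 0.0278)

SE(b_1) = s/√Sₓₓ = 1.567/√225580 = 0.00329928.
df = n − 2 = 61.
t* = t_{0.05, 61} = 1.670219.
Margin = t* × SE = 1.670219 × 0.00329928 = 0.005511.
CI: 0.0223 ± 0.005511 → (0.0168, 0.0278).
With 90% confidence, each one-unit increase in fertilizer application rate is associated with a change of between 0.0168 and 0.0278 tonnes/ha in crop yield.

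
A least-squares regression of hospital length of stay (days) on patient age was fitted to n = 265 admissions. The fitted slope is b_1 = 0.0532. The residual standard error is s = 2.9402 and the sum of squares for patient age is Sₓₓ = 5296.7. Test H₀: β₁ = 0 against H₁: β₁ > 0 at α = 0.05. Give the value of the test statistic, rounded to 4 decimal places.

t = 1.3169

SE(b_1) = s/√Sₓₓ = 2.9402/√5296.7 = 0.0403993.
t = 0.0532 / 0.0403993 = 1.3169.
df = n − 2 = 263.
One-sided p ≈ 0.0945, which is ≥ 0.05, so fail to reject H₀.
The data do not give significant evidence that the true slope on patient age is positive.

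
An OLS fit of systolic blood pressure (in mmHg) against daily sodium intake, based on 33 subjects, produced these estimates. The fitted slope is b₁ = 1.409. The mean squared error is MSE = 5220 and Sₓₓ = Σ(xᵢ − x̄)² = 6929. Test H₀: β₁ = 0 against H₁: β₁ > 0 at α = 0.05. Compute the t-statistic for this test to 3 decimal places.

t = 1.623

SE(b₁) = √(MSE/Sₓₓ) = √(5220/6929) = 0.867961.
t = 1.409 / 0.867961 = 1.623.
df = n − 2 = 31.
One-sided p ≈ 0.0573, which is ≥ 0.05, so fail to reject H₀.
The data do not give significant evidence that the true slope on daily sodium intake is positive.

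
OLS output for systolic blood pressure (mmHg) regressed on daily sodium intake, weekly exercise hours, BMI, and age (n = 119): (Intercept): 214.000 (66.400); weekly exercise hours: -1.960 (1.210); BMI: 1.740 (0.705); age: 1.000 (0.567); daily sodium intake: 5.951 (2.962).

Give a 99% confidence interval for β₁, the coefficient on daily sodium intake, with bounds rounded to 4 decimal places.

(-1.8084, 13.7104)

Read off: b = 5.951, SE = 2.962 for daily sodium intake.
df = n − k − 1 = 119 − 4 − 1 = 114.
t* = t_{0.005, 114} = 2.619645.
Margin = t* × SE = 2.619645 × 2.962 = 7.759388.
CI: 5.951 ± 7.759388 → (-1.8084, 13.7104).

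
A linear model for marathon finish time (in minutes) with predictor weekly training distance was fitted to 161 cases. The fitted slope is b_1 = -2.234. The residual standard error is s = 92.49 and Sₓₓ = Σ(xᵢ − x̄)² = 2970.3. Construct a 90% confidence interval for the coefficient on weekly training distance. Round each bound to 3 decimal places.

SE(b_1) = s/√Sₓₓ = 92.49/√2970.3 = 1.69705.
df = n − 2 = 159.
t* = t_{0.05, 159} = 1.654494.
Margin = t* × SE = 1.654494 × 1.69705 = 2.80776.
CI: -2.234 ± 2.80776 → (-5.042, 0.574).
With 90% confidence, each one-unit increase in weekly training distance is associated with a change of between -5.042 and 0.574 minutes in marathon finish time.

(-5.042, 0.574)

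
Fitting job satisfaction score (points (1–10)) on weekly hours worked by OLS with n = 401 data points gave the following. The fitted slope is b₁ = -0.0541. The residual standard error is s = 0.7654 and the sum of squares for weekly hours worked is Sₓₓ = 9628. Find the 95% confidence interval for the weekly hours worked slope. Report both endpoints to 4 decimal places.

SE(b₁) = s/√Sₓₓ = 0.7654/√9628 = 0.00780046.
df = n − 2 = 399.
t* = t_{0.025, 399} = 1.965927.
Margin = t* × SE = 1.965927 × 0.00780046 = 0.015335.
CI: -0.0541 ± 0.015335 → (-0.0694, -0.0388).
With 95% confidence, each one-unit increase in weekly hours worked is associated with a change of between -0.0694 and -0.0388 points (1–10) in job satisfaction score.

(-0.0694, -0.0388)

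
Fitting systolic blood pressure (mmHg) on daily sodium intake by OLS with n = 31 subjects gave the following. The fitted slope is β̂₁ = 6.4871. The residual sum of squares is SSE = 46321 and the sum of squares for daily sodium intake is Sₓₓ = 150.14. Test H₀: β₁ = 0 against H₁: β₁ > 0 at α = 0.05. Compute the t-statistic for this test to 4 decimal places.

MSE = SSE/(n − 2) = 46321/29 = 1597.28.
SE(β̂₁) = √(MSE/Sₓₓ) = √(1597.28/150.14) = 3.26168.
t = 6.4871 / 3.26168 = 1.9889.
df = n − 2 = 29.
One-sided p ≈ 0.0281, which is < 0.05, so reject H₀.
There is evidence that the true slope on daily sodium intake is positive.

t = 1.9889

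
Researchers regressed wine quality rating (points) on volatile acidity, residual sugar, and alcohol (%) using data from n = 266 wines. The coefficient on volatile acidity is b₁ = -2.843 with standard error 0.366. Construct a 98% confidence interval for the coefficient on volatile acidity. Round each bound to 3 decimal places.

df = n − k − 1 = 266 − 3 − 1 = 262.
t* = t_{0.01, 262} = 2.340665.
Margin = t* × SE = 2.340665 × 0.366 = 0.85668.
CI: -2.843 ± 0.85668 → (-3.700, -1.986).
With 98% confidence, each one-unit increase in volatile acidity is associated with a change of between -3.700 and -1.986 points in wine quality rating, holding the other predictors fixed.

(-3.700, -1.986)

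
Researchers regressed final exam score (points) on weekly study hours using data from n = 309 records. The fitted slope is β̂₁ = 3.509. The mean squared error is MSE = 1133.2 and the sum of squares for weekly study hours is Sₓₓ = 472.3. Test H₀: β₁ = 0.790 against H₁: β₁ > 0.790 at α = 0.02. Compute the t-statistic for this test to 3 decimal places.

t = 1.755

SE(β̂₁) = √(MSE/Sₓₓ) = √(1133.2/472.3) = 1.54897.
t = (3.509 − 0.790) / 1.54897 = 1.755.
df = n − 2 = 307.
One-sided p ≈ 0.0401, which is ≥ 0.02, so fail to reject H₀.
The data do not give significant evidence that the true slope on weekly study hours exceeds 0.790 points per unit.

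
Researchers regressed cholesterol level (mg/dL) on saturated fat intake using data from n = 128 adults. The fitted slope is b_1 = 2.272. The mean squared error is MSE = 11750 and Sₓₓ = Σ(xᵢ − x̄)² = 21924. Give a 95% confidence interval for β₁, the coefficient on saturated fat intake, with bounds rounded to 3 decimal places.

(0.823, 3.721)

SE(b_1) = √(MSE/Sₓₓ) = √(11750/21924) = 0.732081.
df = n − 2 = 126.
t* = t_{0.025, 126} = 1.978971.
Margin = t* × SE = 1.978971 × 0.732081 = 1.44877.
CI: 2.272 ± 1.44877 → (0.823, 3.721).
With 95% confidence, each one-unit increase in saturated fat intake is associated with a change of between 0.823 and 3.721 mg/dL in cholesterol level.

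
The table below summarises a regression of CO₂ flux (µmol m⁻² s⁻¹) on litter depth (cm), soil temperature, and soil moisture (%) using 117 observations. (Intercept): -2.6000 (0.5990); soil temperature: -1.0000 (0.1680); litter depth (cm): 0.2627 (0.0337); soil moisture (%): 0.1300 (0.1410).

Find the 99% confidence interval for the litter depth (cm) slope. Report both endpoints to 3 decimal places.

(0.174, 0.351)

Read off: b = 0.2627, SE = 0.0337 for litter depth (cm).
df = n − k − 1 = 117 − 3 − 1 = 113.
t* = t_{0.005, 113} = 2.620039.
Margin = t* × SE = 2.620039 × 0.0337 = 0.08830.
CI: 0.2627 ± 0.08830 → (0.174, 0.351).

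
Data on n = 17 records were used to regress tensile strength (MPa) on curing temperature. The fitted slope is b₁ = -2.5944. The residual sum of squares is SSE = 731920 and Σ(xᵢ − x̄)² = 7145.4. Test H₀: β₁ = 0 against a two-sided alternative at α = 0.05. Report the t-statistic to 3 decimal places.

MSE = SSE/(n − 2) = 731920/15 = 48794.7.
SE(b₁) = √(MSE/Sₓₓ) = √(48794.7/7145.4) = 2.6132.
t = -2.5944 / 2.6132 = -0.993.
df = n − 2 = 15.
Two-sided p ≈ 0.3366, which is ≥ 0.05, so fail to reject H₀.
The data do not give significant evidence of an association between curing temperature and tensile strength.

t = -0.993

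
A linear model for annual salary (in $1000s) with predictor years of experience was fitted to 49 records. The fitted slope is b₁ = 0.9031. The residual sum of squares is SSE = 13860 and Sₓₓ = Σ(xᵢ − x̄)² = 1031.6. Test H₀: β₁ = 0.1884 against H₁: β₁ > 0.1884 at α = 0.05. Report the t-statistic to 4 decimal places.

t = 1.3367

MSE = SSE/(n − 2) = 13860/47 = 294.894.
SE(b₁) = √(MSE/Sₓₓ) = √(294.894/1031.6) = 0.534659.
t = (0.9031 − 0.1884) / 0.534659 = 1.3367.
df = n − 2 = 47.
One-sided p ≈ 0.0939, which is ≥ 0.05, so fail to reject H₀.
The data do not give significant evidence that the true slope on years of experience exceeds 0.1884 $1000s per unit.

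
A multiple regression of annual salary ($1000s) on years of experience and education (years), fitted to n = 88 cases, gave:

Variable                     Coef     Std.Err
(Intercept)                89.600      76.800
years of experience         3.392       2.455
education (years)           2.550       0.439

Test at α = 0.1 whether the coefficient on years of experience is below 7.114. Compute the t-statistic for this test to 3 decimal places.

Read off: b = 3.392, SE = 2.455 for years of experience.
H₀: β₁ = 7.114 vs H₁: β₁ < 7.114.
t = (3.392 − 7.114) / 2.455 = -1.516.
df = n − k − 1 = 88 − 2 − 1 = 85.
One-sided p ≈ 0.0666, which is < 0.1, so reject H₀.
There is evidence that the true slope on years of experience is below 7.114 $1000s per unit, holding the other predictors fixed.

t = -1.516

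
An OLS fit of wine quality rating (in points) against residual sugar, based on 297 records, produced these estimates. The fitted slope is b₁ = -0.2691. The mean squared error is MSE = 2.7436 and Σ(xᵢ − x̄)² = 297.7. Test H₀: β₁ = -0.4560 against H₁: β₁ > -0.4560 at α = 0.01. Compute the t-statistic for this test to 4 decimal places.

SE(b₁) = √(MSE/Sₓₓ) = √(2.7436/297.7) = 0.0959999.
t = (-0.2691 − (-0.4560)) / 0.0959999 = 1.9469.
df = n − 2 = 295.
One-sided p ≈ 0.0262, which is ≥ 0.01, so fail to reject H₀.
The data do not give significant evidence that the true slope on residual sugar exceeds -0.4560 points per unit.

t = 1.9469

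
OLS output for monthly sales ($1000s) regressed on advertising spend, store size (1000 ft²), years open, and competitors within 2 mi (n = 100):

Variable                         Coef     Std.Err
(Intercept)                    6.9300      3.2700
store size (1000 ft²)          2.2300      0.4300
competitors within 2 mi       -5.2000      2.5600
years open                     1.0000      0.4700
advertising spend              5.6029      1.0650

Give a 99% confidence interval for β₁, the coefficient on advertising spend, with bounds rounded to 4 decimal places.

Read off: b = 5.6029, SE = 1.0650 for advertising spend.
df = n − k − 1 = 100 − 4 − 1 = 95.
t* = t_{0.005, 95} = 2.628576.
Margin = t* × SE = 2.628576 × 1.0650 = 2.799433.
CI: 5.6029 ± 2.799433 → (2.8035, 8.4023).

(2.8035, 8.4023)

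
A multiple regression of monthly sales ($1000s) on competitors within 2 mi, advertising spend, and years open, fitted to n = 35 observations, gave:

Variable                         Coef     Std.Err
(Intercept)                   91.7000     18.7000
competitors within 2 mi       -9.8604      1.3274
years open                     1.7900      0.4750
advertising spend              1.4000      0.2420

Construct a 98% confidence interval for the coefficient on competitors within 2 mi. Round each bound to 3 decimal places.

(-13.116, -6.605)

Read off: b = -9.8604, SE = 1.3274 for competitors within 2 mi.
df = n − k − 1 = 35 − 3 − 1 = 31.
t* = t_{0.01, 31} = 2.452824.
Margin = t* × SE = 2.452824 × 1.3274 = 3.25588.
CI: -9.8604 ± 3.25588 → (-13.116, -6.605).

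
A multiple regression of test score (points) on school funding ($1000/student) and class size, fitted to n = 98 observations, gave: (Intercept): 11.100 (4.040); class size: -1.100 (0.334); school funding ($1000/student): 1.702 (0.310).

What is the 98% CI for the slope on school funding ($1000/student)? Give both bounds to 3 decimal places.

Read off: b = 1.702, SE = 0.310 for school funding ($1000/student).
df = n − k − 1 = 98 − 2 − 1 = 95.
t* = t_{0.01, 95} = 2.366243.
Margin = t* × SE = 2.366243 × 0.310 = 0.73354.
CI: 1.702 ± 0.73354 → (0.968, 2.436).

(0.968, 2.436)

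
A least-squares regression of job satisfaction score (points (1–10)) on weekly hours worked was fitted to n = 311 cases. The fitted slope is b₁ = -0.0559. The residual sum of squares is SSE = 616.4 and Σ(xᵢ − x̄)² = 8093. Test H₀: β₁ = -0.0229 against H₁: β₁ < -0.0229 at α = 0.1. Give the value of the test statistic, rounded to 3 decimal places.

t = -2.102

MSE = SSE/(n − 2) = 616.4/309 = 1.99482.
SE(b₁) = √(MSE/Sₓₓ) = √(1.99482/8093) = 0.0156999.
t = (-0.0559 − (-0.0229)) / 0.0156999 = -2.102.
df = n − 2 = 309.
One-sided p ≈ 0.0182, which is < 0.1, so reject H₀.
There is evidence that the true slope on weekly hours worked is below -0.0229 points (1–10) per unit.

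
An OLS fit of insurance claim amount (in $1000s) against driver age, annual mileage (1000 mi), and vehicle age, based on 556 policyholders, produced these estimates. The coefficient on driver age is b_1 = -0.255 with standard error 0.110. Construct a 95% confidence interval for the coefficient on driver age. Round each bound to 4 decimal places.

df = n − k − 1 = 556 − 3 − 1 = 552.
t* = t_{0.025, 552} = 1.964271.
Margin = t* × SE = 1.964271 × 0.110 = 0.216070.
CI: -0.255 ± 0.216070 → (-0.4711, -0.0389).
With 95% confidence, each one-unit increase in driver age is associated with a change of between -0.4711 and -0.0389 $1000s in insurance claim amount, holding the other predictors fixed.

(-0.4711, -0.0389)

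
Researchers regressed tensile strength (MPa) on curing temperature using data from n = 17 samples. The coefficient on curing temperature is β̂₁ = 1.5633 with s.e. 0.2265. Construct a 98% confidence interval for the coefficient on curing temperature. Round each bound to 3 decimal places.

df = n − 2 = 17 − 2 = 15.
t* = t_{0.01, 15} = 2.60248.
Margin = t* × SE = 2.60248 × 0.2265 = 0.58946.
CI: 1.5633 ± 0.58946 → (0.974, 2.153).
With 98% confidence, each one-unit increase in curing temperature is associated with a change of between 0.974 and 2.153 MPa in tensile strength.

(0.974, 2.153)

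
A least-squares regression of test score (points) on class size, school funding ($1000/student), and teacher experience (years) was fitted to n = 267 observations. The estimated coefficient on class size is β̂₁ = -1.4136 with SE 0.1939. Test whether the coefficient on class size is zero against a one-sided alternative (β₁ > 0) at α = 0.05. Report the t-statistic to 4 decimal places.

t = -7.2904

H₀: β₁ = 0 vs H₁: β₁ > 0.
t = (β̂₁ − β₁⁰)/SE = -1.4136 / 0.1939 = -7.2904.
df = n − k − 1 = 267 − 3 − 1 = 263.
One-sided p ≈ 1.0000, which is ≥ 0.05, so fail to reject H₀.
The data do not give significant evidence that the true slope on class size is positive, holding the other predictors fixed.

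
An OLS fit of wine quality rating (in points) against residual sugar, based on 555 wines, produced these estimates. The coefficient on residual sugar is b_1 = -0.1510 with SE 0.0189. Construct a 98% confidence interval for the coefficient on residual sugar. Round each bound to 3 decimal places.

df = n − 2 = 555 − 2 = 553.
t* = t_{0.01, 553} = 2.33311.
Margin = t* × SE = 2.33311 × 0.0189 = 0.04410.
CI: -0.1510 ± 0.04410 → (-0.195, -0.107).
With 98% confidence, each one-unit increase in residual sugar is associated with a change of between -0.195 and -0.107 points in wine quality rating.

(-0.195, -0.107)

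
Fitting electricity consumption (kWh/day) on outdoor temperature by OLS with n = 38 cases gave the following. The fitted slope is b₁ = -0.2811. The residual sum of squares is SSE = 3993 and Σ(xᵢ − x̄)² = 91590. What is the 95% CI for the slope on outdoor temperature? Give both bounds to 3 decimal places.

MSE = SSE/(n − 2) = 3993/36 = 110.917.
SE(b₁) = √(MSE/Sₓₓ) = √(110.917/91590) = 0.0347996.
df = n − 2 = 36.
t* = t_{0.025, 36} = 2.028094.
Margin = t* × SE = 2.028094 × 0.0347996 = 0.07058.
CI: -0.2811 ± 0.07058 → (-0.352, -0.211).
With 95% confidence, each one-unit increase in outdoor temperature is associated with a change of between -0.352 and -0.211 kWh/day in electricity consumption.

(-0.352, -0.211)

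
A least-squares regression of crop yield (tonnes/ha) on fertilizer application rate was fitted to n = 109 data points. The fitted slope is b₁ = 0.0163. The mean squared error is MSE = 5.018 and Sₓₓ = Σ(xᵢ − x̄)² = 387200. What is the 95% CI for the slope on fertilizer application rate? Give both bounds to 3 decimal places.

(0.009, 0.023)

SE(b₁) = √(MSE/Sₓₓ) = √(5.018/387200) = 0.00359996.
df = n − 2 = 107.
t* = t_{0.025, 107} = 1.982383.
Margin = t* × SE = 1.982383 × 0.00359996 = 0.00714.
CI: 0.0163 ± 0.00714 → (0.009, 0.023).
With 95% confidence, each one-unit increase in fertilizer application rate is associated with a change of between 0.009 and 0.023 tonnes/ha in crop yield.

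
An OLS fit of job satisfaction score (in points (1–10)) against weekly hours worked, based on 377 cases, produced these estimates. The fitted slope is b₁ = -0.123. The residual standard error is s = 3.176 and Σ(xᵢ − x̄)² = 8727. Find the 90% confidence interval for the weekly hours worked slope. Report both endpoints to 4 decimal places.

(-0.1791, -0.0669)

SE(b₁) = s/√Sₓₓ = 3.176/√8727 = 0.0339976.
df = n − 2 = 375.
t* = t_{0.05, 375} = 1.648927.
Margin = t* × SE = 1.648927 × 0.0339976 = 0.056060.
CI: -0.123 ± 0.056060 → (-0.1791, -0.0669).
With 90% confidence, each one-unit increase in weekly hours worked is associated with a change of between -0.1791 and -0.0669 points (1–10) in job satisfaction score.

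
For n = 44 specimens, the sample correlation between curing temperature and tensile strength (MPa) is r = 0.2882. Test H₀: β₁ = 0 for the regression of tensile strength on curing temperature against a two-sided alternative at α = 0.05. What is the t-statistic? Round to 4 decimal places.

t = 1.9505

t = r·√(n − 2)/√(1 − r²) = 0.2882·√42/√0.916941 = 1.9505.
df = n − 2 = 42.
Two-sided p ≈ 0.0578, which is ≥ 0.05, so fail to reject H₀.
The data do not give significant evidence of a linear association between curing temperature and tensile strength.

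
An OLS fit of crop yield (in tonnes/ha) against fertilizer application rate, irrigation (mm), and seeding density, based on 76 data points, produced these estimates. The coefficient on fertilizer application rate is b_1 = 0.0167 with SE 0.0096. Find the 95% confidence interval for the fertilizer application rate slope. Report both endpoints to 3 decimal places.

df = n − k − 1 = 76 − 3 − 1 = 72.
t* = t_{0.025, 72} = 1.993464.
Margin = t* × SE = 1.993464 × 0.0096 = 0.01914.
CI: 0.0167 ± 0.01914 → (-0.002, 0.036).
With 95% confidence, each one-unit increase in fertilizer application rate is associated with a change of between -0.002 and 0.036 tonnes/ha in crop yield, holding the other predictors fixed.

(-0.002, 0.036)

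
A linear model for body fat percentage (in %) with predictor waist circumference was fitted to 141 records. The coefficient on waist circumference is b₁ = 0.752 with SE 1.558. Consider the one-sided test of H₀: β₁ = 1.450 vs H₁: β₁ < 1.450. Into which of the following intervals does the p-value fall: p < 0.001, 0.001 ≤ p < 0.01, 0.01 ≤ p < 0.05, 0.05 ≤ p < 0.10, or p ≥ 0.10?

t = (0.752 − 1.450) / 1.558 = -0.448.
df = n − 2 = 141 − 2 = 139.
One-sided p = P(T_{139} < t) ≈ 0.3274.
So p ≥ 0.10.

p ≥ 0.10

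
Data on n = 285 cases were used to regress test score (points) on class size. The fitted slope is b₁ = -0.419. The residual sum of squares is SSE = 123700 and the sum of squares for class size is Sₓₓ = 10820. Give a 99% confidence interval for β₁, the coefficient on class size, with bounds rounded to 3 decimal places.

MSE = SSE/(n − 2) = 123700/283 = 437.102.
SE(b₁) = √(MSE/Sₓₓ) = √(437.102/10820) = 0.200992.
df = n − 2 = 283.
t* = t_{0.005, 283} = 2.593313.
Margin = t* × SE = 2.593313 × 0.200992 = 0.52123.
CI: -0.419 ± 0.52123 → (-0.940, 0.102).
With 99% confidence, each one-unit increase in class size is associated with a change of between -0.940 and 0.102 points in test score.

(-0.940, 0.102)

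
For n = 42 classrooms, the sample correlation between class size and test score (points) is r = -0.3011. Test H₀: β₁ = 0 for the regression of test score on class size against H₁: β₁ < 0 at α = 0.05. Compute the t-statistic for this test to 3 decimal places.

t = r·√(n − 2)/√(1 − r²) = -0.3011·√40/√0.909339 = -1.997.
df = n − 2 = 40.
One-sided p ≈ 0.0263, which is < 0.05, so reject H₀.
There is evidence of a linear association between class size and test score.

t = -1.997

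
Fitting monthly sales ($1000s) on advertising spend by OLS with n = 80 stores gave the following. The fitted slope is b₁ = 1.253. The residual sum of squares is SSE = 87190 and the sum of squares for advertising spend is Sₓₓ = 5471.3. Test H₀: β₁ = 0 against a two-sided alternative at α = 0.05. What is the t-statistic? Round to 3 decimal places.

t = 2.772

MSE = SSE/(n − 2) = 87190/78 = 1117.82.
SE(b₁) = √(MSE/Sₓₓ) = √(1117.82/5471.3) = 0.452002.
t = 1.253 / 0.452002 = 2.772.
df = n − 2 = 78.
Two-sided p ≈ 0.0070, which is < 0.05, so reject H₀.
There is evidence that advertising spend is associated with monthly sales.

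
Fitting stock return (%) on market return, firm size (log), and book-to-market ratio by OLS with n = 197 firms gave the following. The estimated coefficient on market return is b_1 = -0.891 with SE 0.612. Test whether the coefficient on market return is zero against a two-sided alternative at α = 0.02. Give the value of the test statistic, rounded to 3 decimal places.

H₀: β₁ = 0 vs H₁: β₁ ≠ 0.
t = (b_1 − β₁⁰)/SE = -0.891 / 0.612 = -1.456.
df = n − k − 1 = 197 − 3 − 1 = 193.
Two-sided p ≈ 0.1470, which is ≥ 0.02, so fail to reject H₀.
The data do not give significant evidence of an association between market return and stock return, after adjusting for the other predictors.

t = -1.456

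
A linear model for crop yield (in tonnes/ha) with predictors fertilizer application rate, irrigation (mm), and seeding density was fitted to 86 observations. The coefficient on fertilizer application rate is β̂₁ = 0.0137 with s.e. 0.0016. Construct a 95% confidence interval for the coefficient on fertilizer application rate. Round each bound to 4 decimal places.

(0.0105, 0.0169)

df = n − k − 1 = 86 − 3 − 1 = 82.
t* = t_{0.025, 82} = 1.989319.
Margin = t* × SE = 1.989319 × 0.0016 = 0.003183.
CI: 0.0137 ± 0.003183 → (0.0105, 0.0169).
With 95% confidence, each one-unit increase in fertilizer application rate is associated with a change of between 0.0105 and 0.0169 tonnes/ha in crop yield, holding the other predictors fixed.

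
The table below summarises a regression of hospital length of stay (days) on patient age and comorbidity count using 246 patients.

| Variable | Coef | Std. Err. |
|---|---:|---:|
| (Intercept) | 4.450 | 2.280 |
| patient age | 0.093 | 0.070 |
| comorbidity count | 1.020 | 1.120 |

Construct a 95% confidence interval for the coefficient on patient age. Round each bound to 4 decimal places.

(-0.0449, 0.2309)

Read off: b = 0.093, SE = 0.070 for patient age.
df = n − k − 1 = 246 − 2 − 1 = 243.
t* = t_{0.025, 243} = 1.969774.
Margin = t* × SE = 1.969774 × 0.070 = 0.137884.
CI: 0.093 ± 0.137884 → (-0.0449, 0.2309).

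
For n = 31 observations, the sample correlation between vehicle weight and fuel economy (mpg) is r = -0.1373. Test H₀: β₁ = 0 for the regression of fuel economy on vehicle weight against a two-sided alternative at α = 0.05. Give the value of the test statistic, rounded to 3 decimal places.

t = r·√(n − 2)/√(1 − r²) = -0.1373·√29/√0.981149 = -0.746.
df = n − 2 = 29.
Two-sided p ≈ 0.4614, which is ≥ 0.05, so fail to reject H₀.
The data do not give significant evidence of a linear association between vehicle weight and fuel economy.

t = -0.746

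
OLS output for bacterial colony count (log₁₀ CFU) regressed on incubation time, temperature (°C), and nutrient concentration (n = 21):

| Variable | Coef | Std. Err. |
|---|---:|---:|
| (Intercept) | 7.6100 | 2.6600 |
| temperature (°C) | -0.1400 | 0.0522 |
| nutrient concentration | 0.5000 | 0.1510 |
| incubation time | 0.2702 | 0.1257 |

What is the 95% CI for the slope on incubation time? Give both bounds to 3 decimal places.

(0.005, 0.535)

Read off: b = 0.2702, SE = 0.1257 for incubation time.
df = n − k − 1 = 21 − 3 − 1 = 17.
t* = t_{0.025, 17} = 2.109816.
Margin = t* × SE = 2.109816 × 0.1257 = 0.26520.
CI: 0.2702 ± 0.26520 → (0.005, 0.535).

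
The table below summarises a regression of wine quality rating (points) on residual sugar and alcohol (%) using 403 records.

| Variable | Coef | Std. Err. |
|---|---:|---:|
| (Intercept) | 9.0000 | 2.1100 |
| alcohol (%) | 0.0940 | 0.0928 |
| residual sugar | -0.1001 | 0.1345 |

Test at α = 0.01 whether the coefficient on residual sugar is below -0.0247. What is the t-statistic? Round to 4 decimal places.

Read off: b = -0.1001, SE = 0.1345 for residual sugar.
H₀: β₁ = -0.0247 vs H₁: β₁ < -0.0247.
t = (-0.1001 − (-0.0247)) / 0.1345 = -0.5606.
df = n − k − 1 = 403 − 2 − 1 = 400.
One-sided p ≈ 0.2877, which is ≥ 0.01, so fail to reject H₀.
The data do not give significant evidence that the true slope on residual sugar is below -0.0247 points per unit, holding the other predictors fixed.

t = -0.5606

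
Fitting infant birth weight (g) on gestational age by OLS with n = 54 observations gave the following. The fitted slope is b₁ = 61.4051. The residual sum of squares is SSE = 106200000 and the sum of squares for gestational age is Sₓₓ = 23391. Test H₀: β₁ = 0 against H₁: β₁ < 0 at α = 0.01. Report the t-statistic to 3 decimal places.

MSE = SSE/(n − 2) = 106200000/52 = 2.04231e+06.
SE(b₁) = √(MSE/Sₓₓ) = √(2.04231e+06/23391) = 9.34407.
t = 61.4051 / 9.34407 = 6.572.
df = n − 2 = 52.
One-sided p ≈ 1.0000, which is ≥ 0.01, so fail to reject H₀.
The data do not give significant evidence that the true slope on gestational age is negative.

t = 6.572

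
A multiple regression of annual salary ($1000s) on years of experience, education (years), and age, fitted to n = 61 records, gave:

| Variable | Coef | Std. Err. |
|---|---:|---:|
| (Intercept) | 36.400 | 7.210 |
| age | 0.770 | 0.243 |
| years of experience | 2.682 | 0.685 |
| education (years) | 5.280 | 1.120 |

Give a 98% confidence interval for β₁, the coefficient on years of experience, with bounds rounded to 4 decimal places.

(1.0424, 4.3216)

Read off: b = 2.682, SE = 0.685 for years of experience.
df = n − k − 1 = 61 − 3 − 1 = 57.
t* = t_{0.01, 57} = 2.393568.
Margin = t* × SE = 2.393568 × 0.685 = 1.639594.
CI: 2.682 ± 1.639594 → (1.0424, 4.3216).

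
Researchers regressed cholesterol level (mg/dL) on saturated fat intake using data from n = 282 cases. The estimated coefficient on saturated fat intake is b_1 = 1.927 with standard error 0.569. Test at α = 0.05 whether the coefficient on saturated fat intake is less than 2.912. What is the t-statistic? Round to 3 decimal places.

t = -1.731

H₀: β₁ = 2.912 vs H₁: β₁ < 2.912.
t = (b_1 − β₁⁰)/SE = (1.927 − 2.912) / 0.569 = -1.731.
df = n − 2 = 282 − 2 = 280.
One-sided p ≈ 0.0423, which is < 0.05, so reject H₀.
There is evidence that the true slope on saturated fat intake is below 2.912 mg/dL per unit.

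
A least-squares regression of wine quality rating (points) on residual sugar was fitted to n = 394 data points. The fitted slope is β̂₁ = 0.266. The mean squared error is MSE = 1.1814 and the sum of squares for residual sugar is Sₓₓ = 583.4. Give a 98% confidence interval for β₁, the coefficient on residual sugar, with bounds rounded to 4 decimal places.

(0.1609, 0.3711)

SE(β̂₁) = √(MSE/Sₓₓ) = √(1.1814/583.4) = 0.0450003.
df = n − 2 = 392.
t* = t_{0.01, 392} = 2.335898.
Margin = t* × SE = 2.335898 × 0.0450003 = 0.105116.
CI: 0.266 ± 0.105116 → (0.1609, 0.3711).
With 98% confidence, each one-unit increase in residual sugar is associated with a change of between 0.1609 and 0.3711 points in wine quality rating.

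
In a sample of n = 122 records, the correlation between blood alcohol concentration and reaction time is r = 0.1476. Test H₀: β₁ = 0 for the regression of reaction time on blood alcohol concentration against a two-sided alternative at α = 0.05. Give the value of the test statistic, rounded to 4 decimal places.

t = 1.6348

t = r·√(n − 2)/√(1 − r²) = 0.1476·√120/√0.978214 = 1.6348.
df = n − 2 = 120.
Two-sided p ≈ 0.1047, which is ≥ 0.05, so fail to reject H₀.
The data do not give significant evidence of a linear association between blood alcohol concentration and reaction time.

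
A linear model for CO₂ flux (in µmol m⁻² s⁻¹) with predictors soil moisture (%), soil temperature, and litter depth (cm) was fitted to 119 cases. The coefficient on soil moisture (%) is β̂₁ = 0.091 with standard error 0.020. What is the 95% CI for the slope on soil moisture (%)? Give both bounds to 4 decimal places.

df = n − k − 1 = 119 − 3 − 1 = 115.
t* = t_{0.025, 115} = 1.980808.
Margin = t* × SE = 1.980808 × 0.020 = 0.039616.
CI: 0.091 ± 0.039616 → (0.0514, 0.1306).
With 95% confidence, each one-unit increase in soil moisture (%) is associated with a change of between 0.0514 and 0.1306 µmol m⁻² s⁻¹ in CO₂ flux, holding the other predictors fixed.

(0.0514, 0.1306)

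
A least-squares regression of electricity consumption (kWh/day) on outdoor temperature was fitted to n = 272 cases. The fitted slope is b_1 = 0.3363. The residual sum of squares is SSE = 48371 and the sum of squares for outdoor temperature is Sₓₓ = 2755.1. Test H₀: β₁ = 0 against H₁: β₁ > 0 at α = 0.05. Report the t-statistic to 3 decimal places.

MSE = SSE/(n − 2) = 48371/270 = 179.152.
SE(b_1) = √(MSE/Sₓₓ) = √(179.152/2755.1) = 0.255001.
t = 0.3363 / 0.255001 = 1.319.
df = n − 2 = 270.
One-sided p ≈ 0.0942, which is ≥ 0.05, so fail to reject H₀.
The data do not give significant evidence that the true slope on outdoor temperature is positive.

t = 1.319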